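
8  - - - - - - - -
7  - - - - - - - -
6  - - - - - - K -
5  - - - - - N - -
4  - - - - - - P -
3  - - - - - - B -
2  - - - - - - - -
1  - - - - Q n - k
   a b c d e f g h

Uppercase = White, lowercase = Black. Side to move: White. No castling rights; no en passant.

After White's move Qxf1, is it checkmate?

yes

After Qxf1: black king on h1; in check: yes, from the white queen on f1.
King squares — g1: attacked by Qf1; g2: attacked by Qf1; h2: attacked by Bg3.
Black has no legal moves → checkmate.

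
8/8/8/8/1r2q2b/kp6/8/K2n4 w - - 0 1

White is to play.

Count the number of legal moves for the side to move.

White to move; king on a1.
In check: no.
Legal moves: none.
Count: 0.

0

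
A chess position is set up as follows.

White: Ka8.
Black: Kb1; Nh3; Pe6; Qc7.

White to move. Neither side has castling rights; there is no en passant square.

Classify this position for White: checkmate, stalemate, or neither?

stalemate

White to move; white king on a8.
In check: no.
King squares — a7: attacked by Qc7; b7: attacked by Qc7; b8: attacked by Qc7.
Legal moves for White: none.
Not in check and no legal moves → stalemate.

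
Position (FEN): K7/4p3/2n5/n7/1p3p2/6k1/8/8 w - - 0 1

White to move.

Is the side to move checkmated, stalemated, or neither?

stalemate

White to move; white king on a8.
In check: no.
King squares — a7: attacked by Nc6; b7: attacked by Na5; b8: attacked by Nc6.
Legal moves for White: none.
Not in check and no legal moves → stalemate.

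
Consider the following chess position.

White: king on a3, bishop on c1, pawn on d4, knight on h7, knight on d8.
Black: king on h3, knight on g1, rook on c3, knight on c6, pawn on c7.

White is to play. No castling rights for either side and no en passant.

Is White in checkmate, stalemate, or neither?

neither

White to move; white king on a3.
In check: yes, from the black rook on c3.
King squares — a2: available; b2: available; b3: attacked by Rc3; a4: available; b4: attacked by Nc6.
Legal moves for White: Ka4, Kb2, Ka2.
White is in check but has 3 legal moves → neither.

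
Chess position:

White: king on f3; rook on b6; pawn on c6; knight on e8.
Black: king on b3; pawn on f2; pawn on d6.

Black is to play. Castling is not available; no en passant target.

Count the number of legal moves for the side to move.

Black to move; king on b3.
In check: yes, from the white rook on b6.
Legal moves: Kc4, Ka4, Kc3, Ka3, Kc2, Ka2.
Count: 6.

6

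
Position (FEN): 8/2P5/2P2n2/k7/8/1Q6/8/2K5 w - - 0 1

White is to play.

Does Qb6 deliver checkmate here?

After Qb6: black king on a5; in check: yes, from the white queen on b6.
Black has 2 legal replies: Kxb6, Ka4.
In check but a legal move exists → not checkmate.

no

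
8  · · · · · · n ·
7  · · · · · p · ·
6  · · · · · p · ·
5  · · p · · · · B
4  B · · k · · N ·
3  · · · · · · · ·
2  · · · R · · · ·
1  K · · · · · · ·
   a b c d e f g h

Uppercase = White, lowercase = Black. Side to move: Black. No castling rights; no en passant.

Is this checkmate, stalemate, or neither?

Black to move; black king on d4.
In check: yes, from the white rook on d2.
King squares — c3: available; d3: attacked by Rd2; e3: attacked by Ng4; c4: available; e4: available; c5: own pawn; d5: attacked by Rd2; e5: attacked by Ng4.
Legal moves for Black: Ke4, Kc4, Kc3.
Black is in check but has 3 legal moves → neither.

neither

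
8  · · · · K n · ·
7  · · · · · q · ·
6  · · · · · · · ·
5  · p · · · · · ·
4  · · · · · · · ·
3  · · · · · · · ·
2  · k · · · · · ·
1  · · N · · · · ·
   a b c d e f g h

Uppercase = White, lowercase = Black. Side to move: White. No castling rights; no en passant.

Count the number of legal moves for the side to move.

2

White to move; king on e8.
In check: yes, from the black queen on f7.
Legal moves: Kd8, Kxf7.
Count: 2.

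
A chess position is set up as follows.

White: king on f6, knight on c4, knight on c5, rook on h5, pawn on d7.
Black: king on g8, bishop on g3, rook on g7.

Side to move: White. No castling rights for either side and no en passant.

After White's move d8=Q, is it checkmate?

yes

After d8=Q: black king on g8; in check: yes, from the white queen on d8.
King squares — f7: attacked by Kf6; g7: own rook; h7: attacked by Rh5; f8: attacked by Qd8; h8: attacked by Rh5.
Black has no legal moves → checkmate.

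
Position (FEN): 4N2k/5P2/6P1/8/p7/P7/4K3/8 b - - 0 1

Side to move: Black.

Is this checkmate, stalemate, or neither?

Black to move; black king on h8.
In check: no.
King squares — g7: attacked by Ne8; h7: attacked by Pg6; g8: attacked by Pf7.
Legal moves for Black: none.
Not in check and no legal moves → stalemate.

stalemate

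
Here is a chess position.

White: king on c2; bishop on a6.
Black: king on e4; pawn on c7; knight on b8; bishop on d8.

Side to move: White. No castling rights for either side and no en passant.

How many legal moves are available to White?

14

White to move; king on c2.
In check: no.
Legal moves: Bc8, Bb7+, Bb5, Bc4, Bd3+, Be2, Bf1, Kc3, Kb3, Kd2, Kb2, Kd1, Kc1, Kb1.
Count: 14.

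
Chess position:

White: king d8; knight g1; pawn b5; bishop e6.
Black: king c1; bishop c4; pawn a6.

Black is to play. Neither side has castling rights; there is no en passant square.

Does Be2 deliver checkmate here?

no

After Be2: white king on d8; in check: no.
White is not in check, so this cannot be checkmate.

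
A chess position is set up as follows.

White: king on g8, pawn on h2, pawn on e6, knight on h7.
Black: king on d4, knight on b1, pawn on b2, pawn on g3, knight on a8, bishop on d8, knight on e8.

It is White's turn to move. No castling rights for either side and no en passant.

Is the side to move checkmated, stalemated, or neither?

White to move; white king on g8.
In check: no.
Legal moves for White: Kh8, Kf8, Kf7, Nf8, Nf6, Ng5, hxg3, e7, h3, h4.
White has 10 legal moves and is not in check → neither.

neither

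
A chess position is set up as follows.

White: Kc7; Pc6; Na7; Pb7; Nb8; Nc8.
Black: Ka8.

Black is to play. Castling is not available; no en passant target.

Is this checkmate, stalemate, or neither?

checkmate

Black to move; black king on a8.
In check: yes, from the white pawn on b7.
King squares — a7: attacked by Nc8; b7: attacked by Pc6; b8: attacked by Kc7.
Legal moves for Black: none.
In check with no legal moves → checkmate.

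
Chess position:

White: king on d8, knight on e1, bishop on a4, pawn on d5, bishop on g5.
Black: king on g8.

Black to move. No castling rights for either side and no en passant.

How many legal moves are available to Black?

5

Black to move; king on g8.
In check: no.
Legal moves: Kh8, Kf8, Kh7, Kg7, Kf7.
Count: 5.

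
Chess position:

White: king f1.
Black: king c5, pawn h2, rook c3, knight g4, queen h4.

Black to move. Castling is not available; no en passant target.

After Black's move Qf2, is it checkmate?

After Qf2: white king on f1; in check: yes, from the black queen on f2.
King squares — e1: attacked by Qf2; g1: attacked by Qf2; e2: attacked by Qf2; f2: attacked by Ng4; g2: attacked by Qf2.
White has no legal moves → checkmate.

yes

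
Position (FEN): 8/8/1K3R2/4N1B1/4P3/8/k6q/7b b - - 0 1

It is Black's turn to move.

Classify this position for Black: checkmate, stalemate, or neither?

Black to move; black king on a2.
In check: no.
Legal moves for Black include: Qh8, Qh7, Qh6, Qh5, Qxe5, Qh4, Qf4, Qh3, Qg3, Qg2, Qf2+, Qe2, Qd2, Qc2, Qb2+, Qg1+, Kb3, Ka3, ... (list truncated; more exist).
Black has legal moves and is not in check → neither.

neither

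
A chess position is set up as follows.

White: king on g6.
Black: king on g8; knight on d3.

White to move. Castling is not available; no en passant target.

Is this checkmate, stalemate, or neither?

neither

White to move; white king on g6.
In check: no.
Legal moves for White: Kh6, Kf6, Kh5, Kg5, Kf5.
White has 5 legal moves and is not in check → neither.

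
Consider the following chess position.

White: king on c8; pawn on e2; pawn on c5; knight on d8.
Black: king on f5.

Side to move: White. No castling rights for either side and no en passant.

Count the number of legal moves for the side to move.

White to move; king on c8.
In check: no.
Legal moves: Nf7, Nb7, Ne6, Nc6, Kb8, Kd7, Kc7, Kb7, c6, e3, e4+.
Count: 11.

11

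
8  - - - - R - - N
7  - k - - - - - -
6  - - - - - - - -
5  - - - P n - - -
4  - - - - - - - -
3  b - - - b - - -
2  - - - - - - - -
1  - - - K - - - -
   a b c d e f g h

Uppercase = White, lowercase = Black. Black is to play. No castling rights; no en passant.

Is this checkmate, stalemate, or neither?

neither

Black to move; black king on b7.
In check: no.
Legal moves for Black include: Kc7, Ka7, Kb6, Ka6, Nf7, Nd7, Ng6, Nc6, Ng4, Nc4, Nf3, Nd3, Ba7, Bh6, Bb6, Bg5, Bec5, Bf4, ... (list truncated; more exist).
Black has legal moves and is not in check → neither.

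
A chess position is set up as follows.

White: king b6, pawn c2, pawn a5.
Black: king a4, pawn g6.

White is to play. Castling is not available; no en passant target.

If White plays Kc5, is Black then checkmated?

no

After Kc5: black king on a4; in check: no.
Black is not in check, so this cannot be checkmate.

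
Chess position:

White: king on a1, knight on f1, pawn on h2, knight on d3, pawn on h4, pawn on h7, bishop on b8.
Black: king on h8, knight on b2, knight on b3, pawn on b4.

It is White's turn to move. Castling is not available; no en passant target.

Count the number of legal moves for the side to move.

3

White to move; king on a1.
In check: yes, from the black knight on b3.
Legal moves: Kxb2, Ka2, Kb1.
Count: 3.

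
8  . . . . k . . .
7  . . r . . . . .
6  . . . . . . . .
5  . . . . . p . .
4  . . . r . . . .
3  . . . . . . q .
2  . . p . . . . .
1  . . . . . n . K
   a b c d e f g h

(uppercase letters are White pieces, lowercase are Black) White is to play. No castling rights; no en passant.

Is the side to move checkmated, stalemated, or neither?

stalemate

White to move; white king on h1.
In check: no.
King squares — g1: attacked by Qg3; g2: attacked by Qg3; h2: attacked by Nf1.
Legal moves for White: none.
Not in check and no legal moves → stalemate.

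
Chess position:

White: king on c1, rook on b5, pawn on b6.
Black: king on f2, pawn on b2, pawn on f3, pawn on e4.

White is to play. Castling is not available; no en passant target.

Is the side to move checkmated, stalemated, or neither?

White to move; white king on c1.
In check: yes, from the black pawn on b2.
King squares — b1: available; d1: available; b2: available; c2: available; d2: available.
Legal moves for White: Kd2, Kc2, Kxb2, Kd1, Kb1, Rxb2+.
White is in check but has 6 legal moves → neither.

neither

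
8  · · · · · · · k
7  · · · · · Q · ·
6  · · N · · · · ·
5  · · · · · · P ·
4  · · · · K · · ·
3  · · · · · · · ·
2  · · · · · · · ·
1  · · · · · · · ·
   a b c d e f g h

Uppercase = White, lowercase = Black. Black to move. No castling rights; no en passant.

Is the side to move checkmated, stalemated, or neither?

stalemate

Black to move; black king on h8.
In check: no.
King squares — g7: attacked by Qf7; h7: attacked by Qf7; g8: attacked by Qf7.
Legal moves for Black: none.
Not in check and no legal moves → stalemate.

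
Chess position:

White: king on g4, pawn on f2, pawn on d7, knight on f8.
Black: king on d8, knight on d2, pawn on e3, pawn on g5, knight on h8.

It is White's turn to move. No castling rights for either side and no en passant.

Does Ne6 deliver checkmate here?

After Ne6: black king on d8; in check: yes, from the white knight on e6.
Black has 2 legal replies: Ke7, Kxd7.
In check but a legal move exists → not checkmate.

no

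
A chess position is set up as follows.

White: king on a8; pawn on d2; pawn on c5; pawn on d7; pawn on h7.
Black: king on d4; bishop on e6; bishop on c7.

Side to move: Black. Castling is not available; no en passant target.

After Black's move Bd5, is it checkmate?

no

After Bd5: white king on a8; in check: yes, from the black bishop on d5.
White has 2 legal replies: Ka7, c6.
In check but a legal move exists → not checkmate.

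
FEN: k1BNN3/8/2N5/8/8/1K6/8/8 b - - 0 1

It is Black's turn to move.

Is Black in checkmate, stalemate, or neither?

Black to move; black king on a8.
In check: no.
King squares — a7: attacked by Nc6; b7: attacked by Bc8; b8: attacked by Nc6.
Legal moves for Black: none.
Not in check and no legal moves → stalemate.

stalemate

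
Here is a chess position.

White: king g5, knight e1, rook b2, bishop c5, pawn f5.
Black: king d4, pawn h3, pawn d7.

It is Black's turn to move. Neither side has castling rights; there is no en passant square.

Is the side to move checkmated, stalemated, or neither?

neither

Black to move; black king on d4.
In check: yes, from the white bishop on c5.
King squares — c3: available; d3: attacked by Ne1; e3: attacked by Bc5; c4: available; e4: available; c5: available; d5: available; e5: available.
Legal moves for Black: Ke5, Kd5, Kxc5, Ke4, Kc4, Kc3.
Black is in check but has 6 legal moves → neither.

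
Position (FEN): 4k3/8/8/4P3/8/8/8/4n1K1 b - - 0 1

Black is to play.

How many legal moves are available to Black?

9

Black to move; king on e8.
In check: no.
Legal moves: Kf8, Kd8, Kf7, Ke7, Kd7, Nf3+, Nd3, Ng2, Nc2.
Count: 9.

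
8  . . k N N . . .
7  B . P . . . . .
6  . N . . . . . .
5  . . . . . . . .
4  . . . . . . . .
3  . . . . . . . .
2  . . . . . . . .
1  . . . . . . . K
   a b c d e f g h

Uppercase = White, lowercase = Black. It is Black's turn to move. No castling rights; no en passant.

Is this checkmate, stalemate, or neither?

checkmate

Black to move; black king on c8.
In check: yes, from the white knight on b6.
King squares — b7: attacked by Nd8; c7: attacked by Ne8; d7: attacked by Nb6; b8: attacked by Ba7; d8: attacked by Pc7.
Legal moves for Black: none.
In check with no legal moves → checkmate.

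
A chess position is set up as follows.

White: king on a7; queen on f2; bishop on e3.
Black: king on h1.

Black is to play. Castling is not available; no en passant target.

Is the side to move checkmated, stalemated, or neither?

stalemate

Black to move; black king on h1.
In check: no.
King squares — g1: attacked by Qf2; g2: attacked by Qf2; h2: attacked by Qf2.
Legal moves for Black: none.
Not in check and no legal moves → stalemate.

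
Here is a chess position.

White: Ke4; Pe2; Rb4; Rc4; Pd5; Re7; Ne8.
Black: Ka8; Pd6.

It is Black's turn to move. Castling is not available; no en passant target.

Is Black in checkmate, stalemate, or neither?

Black to move; black king on a8.
In check: no.
King squares — a7: attacked by Re7; b7: attacked by Rb4; b8: attacked by Rb4.
Legal moves for Black: none.
Not in check and no legal moves → stalemate.

stalemate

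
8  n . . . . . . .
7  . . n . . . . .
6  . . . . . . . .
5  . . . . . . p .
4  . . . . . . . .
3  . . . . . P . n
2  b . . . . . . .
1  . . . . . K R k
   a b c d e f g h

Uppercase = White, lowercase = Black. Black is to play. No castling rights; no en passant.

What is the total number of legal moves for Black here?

2

Black to move; king on h1.
In check: yes, from the white rook on g1.
Legal moves: Kh2, Nxg1.
Count: 2.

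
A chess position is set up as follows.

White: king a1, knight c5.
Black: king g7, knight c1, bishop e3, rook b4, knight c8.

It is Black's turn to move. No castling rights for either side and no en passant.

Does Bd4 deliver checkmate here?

yes

After Bd4: white king on a1; in check: yes, from the black bishop on d4.
King squares — b1: attacked by Rb4; a2: attacked by Nc1; b2: attacked by Rb4.
White has no legal moves → checkmate.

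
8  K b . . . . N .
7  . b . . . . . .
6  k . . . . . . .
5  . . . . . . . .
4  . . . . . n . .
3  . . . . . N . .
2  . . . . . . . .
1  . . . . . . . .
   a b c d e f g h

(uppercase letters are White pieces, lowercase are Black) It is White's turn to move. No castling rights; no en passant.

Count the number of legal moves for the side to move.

White to move; king on a8.
In check: yes, from the black bishop on b7.
Legal moves: Kxb8.
Count: 1.

1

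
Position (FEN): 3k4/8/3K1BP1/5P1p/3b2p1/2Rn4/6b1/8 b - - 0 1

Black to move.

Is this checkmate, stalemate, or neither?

neither

Black to move; black king on d8.
In check: yes, from the white bishop on f6.
Legal moves for Black: Ke8, Bxf6.
Black is in check but has 2 legal moves → neither.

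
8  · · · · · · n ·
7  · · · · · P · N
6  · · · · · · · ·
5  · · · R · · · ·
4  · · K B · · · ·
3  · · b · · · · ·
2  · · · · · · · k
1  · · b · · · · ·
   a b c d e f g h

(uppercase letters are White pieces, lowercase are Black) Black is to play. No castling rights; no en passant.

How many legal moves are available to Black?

21

Black to move; king on h2.
In check: no.
Legal moves: Ne7, Nh6, Nf6, Ba5, Bxd4, Bb4, B3d2, B3b2, Be1, Ba1, Kh3, Kg3, Kg2, Kh1, Bh6, Bg5, Bf4, Be3, Ba3, B1d2, B1b2.
Count: 21.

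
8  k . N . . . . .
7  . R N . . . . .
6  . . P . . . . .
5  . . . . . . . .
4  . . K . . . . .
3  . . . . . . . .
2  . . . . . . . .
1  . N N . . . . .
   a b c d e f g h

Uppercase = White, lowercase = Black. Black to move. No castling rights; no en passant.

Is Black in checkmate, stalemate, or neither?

Black to move; black king on a8.
In check: yes, from the white knight on c7.
King squares — a7: attacked by Rb7; b7: attacked by Pc6; b8: attacked by Rb7.
Legal moves for Black: none.
In check with no legal moves → checkmate.

checkmate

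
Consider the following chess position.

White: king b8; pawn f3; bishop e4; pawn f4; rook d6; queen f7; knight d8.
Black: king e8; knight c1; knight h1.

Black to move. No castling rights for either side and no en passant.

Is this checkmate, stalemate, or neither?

Black to move; black king on e8.
In check: yes, from the white queen on f7.
King squares — d7: attacked by Rd6; e7: attacked by Qf7; f7: attacked by Nd8; d8: attacked by Rd6; f8: attacked by Qf7.
Legal moves for Black: none.
In check with no legal moves → checkmate.

checkmate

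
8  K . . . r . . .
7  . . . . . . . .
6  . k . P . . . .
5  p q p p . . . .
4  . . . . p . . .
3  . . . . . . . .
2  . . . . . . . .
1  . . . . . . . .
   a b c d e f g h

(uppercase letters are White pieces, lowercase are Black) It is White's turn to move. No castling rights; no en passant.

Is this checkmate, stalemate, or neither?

checkmate

White to move; white king on a8.
In check: yes, from the black rook on e8.
King squares — a7: attacked by Kb6; b7: attacked by Kb6; b8: attacked by Re8.
Legal moves for White: none.
In check with no legal moves → checkmate.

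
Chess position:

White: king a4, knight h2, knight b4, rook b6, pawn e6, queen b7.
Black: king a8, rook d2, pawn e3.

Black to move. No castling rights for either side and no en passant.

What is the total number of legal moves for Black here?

0

Black to move; king on a8.
In check: yes, from the white queen on b7.
Legal moves: none.
Count: 0.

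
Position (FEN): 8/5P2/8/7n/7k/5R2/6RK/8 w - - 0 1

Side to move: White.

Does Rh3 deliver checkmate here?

yes

After Rh3: black king on h4; in check: yes, from the white rook on h3.
King squares — g3: attacked by Rg2; h3: attacked by Kh2; g4: attacked by Rg2; g5: attacked by Rg2; h5: own knight.
Black has no legal moves → checkmate.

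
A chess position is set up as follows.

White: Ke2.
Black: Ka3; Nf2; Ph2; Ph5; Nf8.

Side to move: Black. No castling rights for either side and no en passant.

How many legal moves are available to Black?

Black to move; king on a3.
In check: no.
Legal moves: Nh7, Nd7, Ng6, Ne6, Kb4, Ka4, Kb3, Kb2, Ka2, Ng4, Ne4, Nh3, Nd3, Nh1, Nd1, h4, h1=Q, h1=R, h1=B, h1=N.
Count: 20.

20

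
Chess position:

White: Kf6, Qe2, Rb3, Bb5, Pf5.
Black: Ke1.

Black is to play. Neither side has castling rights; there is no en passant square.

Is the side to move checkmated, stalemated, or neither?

Black to move; black king on e1.
In check: yes, from the white queen on e2.
King squares — d1: attacked by Qe2; f1: attacked by Qe2; d2: attacked by Qe2; e2: attacked by Bb5; f2: attacked by Qe2.
Legal moves for Black: none.
In check with no legal moves → checkmate.

checkmate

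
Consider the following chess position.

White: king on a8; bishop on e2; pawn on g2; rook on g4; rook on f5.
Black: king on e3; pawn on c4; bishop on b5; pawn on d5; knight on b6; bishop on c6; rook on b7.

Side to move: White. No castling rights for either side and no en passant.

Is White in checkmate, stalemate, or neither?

checkmate

White to move; white king on a8.
In check: yes, from the black knight on b6.
King squares — a7: attacked by Rb7; b7: attacked by Bc6; b8: attacked by Rb7.
Legal moves for White: none.
In check with no legal moves → checkmate.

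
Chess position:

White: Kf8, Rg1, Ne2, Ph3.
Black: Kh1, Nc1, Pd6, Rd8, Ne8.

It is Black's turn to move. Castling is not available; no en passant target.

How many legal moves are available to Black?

Black to move; king on h1.
In check: yes, from the white rook on g1.
Legal moves: Kh2.
Count: 1.

1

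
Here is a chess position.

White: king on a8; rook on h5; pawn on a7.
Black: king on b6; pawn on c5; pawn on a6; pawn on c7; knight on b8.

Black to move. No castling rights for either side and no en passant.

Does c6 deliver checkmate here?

no

After c6: white king on a8; in check: no.
White is not in check, so this cannot be checkmate.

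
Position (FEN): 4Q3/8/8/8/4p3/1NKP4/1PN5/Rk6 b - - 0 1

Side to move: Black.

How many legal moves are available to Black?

0

Black to move; king on b1.
In check: yes, from the white rook on a1.
Legal moves: none.
Count: 0.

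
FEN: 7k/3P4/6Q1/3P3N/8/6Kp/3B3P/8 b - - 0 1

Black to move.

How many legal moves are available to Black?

Black to move; king on h8.
In check: no.
Legal moves: none.
Count: 0.

0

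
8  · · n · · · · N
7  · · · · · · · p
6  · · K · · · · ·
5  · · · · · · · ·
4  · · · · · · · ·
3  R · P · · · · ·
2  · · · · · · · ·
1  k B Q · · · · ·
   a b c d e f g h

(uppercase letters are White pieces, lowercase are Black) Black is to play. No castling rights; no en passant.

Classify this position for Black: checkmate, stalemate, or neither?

checkmate

Black to move; black king on a1.
In check: yes, from the white rook on a3.
King squares — b1: attacked by Qc1; a2: attacked by Bb1; b2: attacked by Qc1.
Legal moves for Black: none.
In check with no legal moves → checkmate.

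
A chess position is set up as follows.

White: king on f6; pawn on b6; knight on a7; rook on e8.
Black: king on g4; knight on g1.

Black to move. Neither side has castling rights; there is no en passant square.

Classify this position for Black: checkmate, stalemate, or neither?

Black to move; black king on g4.
In check: no.
Legal moves for Black: Kh5, Kh4, Kf4, Kh3, Kg3, Kf3, Nh3, Nf3, Ne2.
Black has 9 legal moves and is not in check → neither.

neither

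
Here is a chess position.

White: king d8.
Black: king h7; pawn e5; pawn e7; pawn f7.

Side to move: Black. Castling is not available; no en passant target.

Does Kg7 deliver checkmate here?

no

After Kg7: white king on d8; in check: no.
White is not in check, so this cannot be checkmate.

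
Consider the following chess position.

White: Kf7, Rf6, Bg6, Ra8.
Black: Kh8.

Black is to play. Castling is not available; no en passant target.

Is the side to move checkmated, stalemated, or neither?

checkmate

Black to move; black king on h8.
In check: yes, from the white rook on a8.
King squares — g7: attacked by Kf7; h7: attacked by Bg6; g8: attacked by Kf7.
Legal moves for Black: none.
In check with no legal moves → checkmate.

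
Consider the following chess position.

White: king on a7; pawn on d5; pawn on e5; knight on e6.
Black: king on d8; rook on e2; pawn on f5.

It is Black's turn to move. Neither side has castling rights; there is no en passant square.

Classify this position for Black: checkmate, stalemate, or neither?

neither

Black to move; black king on d8.
In check: yes, from the white knight on e6.
King squares — c7: attacked by Ne6; d7: available; e7: available; c8: available; e8: available.
Legal moves for Black: Ke8, Kc8, Ke7, Kd7.
Black is in check but has 4 legal moves → neither.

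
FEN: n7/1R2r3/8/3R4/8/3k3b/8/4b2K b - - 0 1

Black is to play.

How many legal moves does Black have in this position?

6

Black to move; king on d3.
In check: yes, from the white rook on d5.
Legal moves: Ke4, Kc4, Ke3, Kc3, Ke2, Kc2.
Count: 6.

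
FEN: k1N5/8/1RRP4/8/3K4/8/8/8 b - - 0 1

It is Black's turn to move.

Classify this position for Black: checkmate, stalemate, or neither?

stalemate

Black to move; black king on a8.
In check: no.
King squares — a7: attacked by Nc8; b7: attacked by Rb6; b8: attacked by Rb6.
Legal moves for Black: none.
Not in check and no legal moves → stalemate.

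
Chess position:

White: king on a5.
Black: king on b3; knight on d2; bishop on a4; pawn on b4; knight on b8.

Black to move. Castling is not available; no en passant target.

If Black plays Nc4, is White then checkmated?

yes

After Nc4: white king on a5; in check: yes, from the black knight on c4.
King squares — a4: attacked by Kb3; b4: attacked by Kb3; b5: attacked by Ba4; a6: attacked by Nb8; b6: attacked by Nc4.
White has no legal moves → checkmate.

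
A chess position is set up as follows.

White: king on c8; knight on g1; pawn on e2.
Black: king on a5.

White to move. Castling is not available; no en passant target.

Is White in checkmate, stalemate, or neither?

White to move; white king on c8.
In check: no.
Legal moves for White: Kd8, Kb8, Kd7, Kc7, Kb7, Nh3, Nf3, e3, e4.
White has 9 legal moves and is not in check → neither.

neither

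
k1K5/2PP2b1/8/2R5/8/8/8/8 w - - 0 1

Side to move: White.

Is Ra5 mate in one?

yes

After Ra5: black king on a8; in check: yes, from the white rook on a5.
King squares — a7: attacked by Ra5; b7: attacked by Kc8; b8: attacked by Pc7.
Black has no legal moves → checkmate.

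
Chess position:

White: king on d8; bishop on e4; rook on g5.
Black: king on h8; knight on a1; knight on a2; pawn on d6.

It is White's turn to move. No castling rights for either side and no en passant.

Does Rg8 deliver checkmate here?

After Rg8: black king on h8; in check: yes, from the white rook on g8.
Black has 1 legal reply: Kxg8.
In check but a legal move exists → not checkmate.

no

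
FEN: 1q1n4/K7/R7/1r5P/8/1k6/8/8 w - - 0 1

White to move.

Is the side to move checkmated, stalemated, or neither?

White to move; white king on a7.
In check: yes, from the black queen on b8.
King squares — a6: own rook; b6: attacked by Rb5; b7: attacked by Rb5; a8: attacked by Qb8; b8: attacked by Rb5.
Legal moves for White: none.
In check with no legal moves → checkmate.

checkmate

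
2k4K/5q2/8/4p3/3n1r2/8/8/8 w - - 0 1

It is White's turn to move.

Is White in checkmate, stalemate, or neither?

stalemate

White to move; white king on h8.
In check: no.
King squares — g7: attacked by Qf7; h7: attacked by Qf7; g8: attacked by Qf7.
Legal moves for White: none.
Not in check and no legal moves → stalemate.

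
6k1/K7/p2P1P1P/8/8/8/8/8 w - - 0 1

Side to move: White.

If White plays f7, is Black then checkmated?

no

After f7: black king on g8; in check: yes, from the white pawn on f7.
Black has 4 legal replies: Kh8, Kf8, Kh7, Kxf7.
In check but a legal move exists → not checkmate.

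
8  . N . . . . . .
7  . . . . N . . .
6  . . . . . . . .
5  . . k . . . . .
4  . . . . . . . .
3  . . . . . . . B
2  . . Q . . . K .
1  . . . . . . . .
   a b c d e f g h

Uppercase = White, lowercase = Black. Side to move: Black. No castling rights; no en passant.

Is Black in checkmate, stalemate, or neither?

Black to move; black king on c5.
In check: yes, from the white queen on c2.
King squares — b4: available; c4: attacked by Qc2; d4: available; b5: available; d5: attacked by Ne7; b6: available; c6: attacked by Qc2; d6: available.
Legal moves for Black: Kd6, Kb6, Kb5, Kd4, Kb4.
Black is in check but has 5 legal moves → neither.

neither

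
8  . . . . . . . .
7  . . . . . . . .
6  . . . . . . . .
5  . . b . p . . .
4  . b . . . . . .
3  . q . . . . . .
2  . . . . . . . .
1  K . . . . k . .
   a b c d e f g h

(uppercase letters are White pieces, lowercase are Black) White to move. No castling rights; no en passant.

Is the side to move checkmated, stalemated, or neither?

White to move; white king on a1.
In check: no.
King squares — b1: attacked by Qb3; a2: attacked by Qb3; b2: attacked by Qb3.
Legal moves for White: none.
Not in check and no legal moves → stalemate.

stalemate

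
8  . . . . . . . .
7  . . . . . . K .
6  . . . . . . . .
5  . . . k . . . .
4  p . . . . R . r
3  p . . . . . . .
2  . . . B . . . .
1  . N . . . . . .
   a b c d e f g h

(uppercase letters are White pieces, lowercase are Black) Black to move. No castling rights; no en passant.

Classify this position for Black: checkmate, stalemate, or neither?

Black to move; black king on d5.
In check: no.
Legal moves for Black: Ke6, Kd6, Kc6, Ke5, Kc5, Rh8, Rh7+, Rh6, Rh5, Rg4+, Rxf4, Rh3, Rh2, Rh1, a2.
Black has 15 legal moves and is not in check → neither.

neither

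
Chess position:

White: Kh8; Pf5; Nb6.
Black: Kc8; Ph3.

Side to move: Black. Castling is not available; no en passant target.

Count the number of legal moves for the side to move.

Black to move; king on c8.
In check: yes, from the white knight on b6.
Legal moves: Kd8, Kb8, Kc7, Kb7.
Count: 4.

4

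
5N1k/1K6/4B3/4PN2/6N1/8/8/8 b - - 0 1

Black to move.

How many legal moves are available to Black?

Black to move; king on h8.
In check: no.
Legal moves: none.
Count: 0.

0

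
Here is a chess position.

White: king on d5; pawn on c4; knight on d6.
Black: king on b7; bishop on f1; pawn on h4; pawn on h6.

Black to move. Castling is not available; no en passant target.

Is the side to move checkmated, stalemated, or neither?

Black to move; black king on b7.
In check: yes, from the white knight on d6.
Legal moves for Black: Kb8, Ka8, Kc7, Ka7, Kb6, Ka6.
Black is in check but has 6 legal moves → neither.

neither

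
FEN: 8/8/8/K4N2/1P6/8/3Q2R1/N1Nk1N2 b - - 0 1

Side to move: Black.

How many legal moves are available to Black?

Black to move; king on d1.
In check: yes, from the white queen on d2.
Legal moves: none.
Count: 0.

0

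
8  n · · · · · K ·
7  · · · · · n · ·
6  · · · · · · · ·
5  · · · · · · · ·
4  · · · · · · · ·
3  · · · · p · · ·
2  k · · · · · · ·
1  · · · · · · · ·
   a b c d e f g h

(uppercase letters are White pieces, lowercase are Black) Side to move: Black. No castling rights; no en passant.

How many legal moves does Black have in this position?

Black to move; king on a2.
In check: no.
Legal moves: Nc7, Nb6, Nh8, Nd8, Nh6+, Nd6, Ng5, Ne5, Kb3, Ka3, Kb2, Kb1, Ka1, e2.
Count: 14.

14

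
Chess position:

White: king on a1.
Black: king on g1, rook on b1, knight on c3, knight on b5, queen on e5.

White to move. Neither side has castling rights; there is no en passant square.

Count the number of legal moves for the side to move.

0

White to move; king on a1.
In check: yes, from the black rook on b1.
Legal moves: none.
Count: 0.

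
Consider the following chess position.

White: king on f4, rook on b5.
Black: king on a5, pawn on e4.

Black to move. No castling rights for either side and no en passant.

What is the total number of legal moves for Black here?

3

Black to move; king on a5.
In check: yes, from the white rook on b5.
Legal moves: Ka6, Kxb5, Ka4.
Count: 3.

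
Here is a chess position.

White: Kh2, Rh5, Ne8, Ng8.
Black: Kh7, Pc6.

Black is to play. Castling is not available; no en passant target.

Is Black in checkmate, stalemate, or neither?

neither

Black to move; black king on h7.
In check: yes, from the white rook on h5.
King squares — g6: available; h6: attacked by Rh5; g7: attacked by Ne8; g8: available; h8: attacked by Rh5.
Legal moves for Black: Kxg8, Kg6.
Black is in check but has 2 legal moves → neither.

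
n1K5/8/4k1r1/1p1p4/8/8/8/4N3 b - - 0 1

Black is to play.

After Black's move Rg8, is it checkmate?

After Rg8: white king on c8; in check: yes, from the black rook on g8.
White has 1 legal reply: Kb7.
In check but a legal move exists → not checkmate.

no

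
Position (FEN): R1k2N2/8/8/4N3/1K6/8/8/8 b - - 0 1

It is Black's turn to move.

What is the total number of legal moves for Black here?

Black to move; king on c8.
In check: yes, from the white rook on a8.
Legal moves: Kc7, Kb7.
Count: 2.

2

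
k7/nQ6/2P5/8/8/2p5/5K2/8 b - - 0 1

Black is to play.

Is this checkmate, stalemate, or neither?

checkmate

Black to move; black king on a8.
In check: yes, from the white queen on b7.
King squares — a7: own knight; b7: attacked by Pc6; b8: attacked by Qb7.
Legal moves for Black: none.
In check with no legal moves → checkmate.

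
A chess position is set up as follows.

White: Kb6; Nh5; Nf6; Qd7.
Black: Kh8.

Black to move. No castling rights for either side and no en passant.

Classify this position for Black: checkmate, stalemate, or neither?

stalemate

Black to move; black king on h8.
In check: no.
King squares — g7: attacked by Nh5; h7: attacked by Nf6; g8: attacked by Nf6.
Legal moves for Black: none.
Not in check and no legal moves → stalemate.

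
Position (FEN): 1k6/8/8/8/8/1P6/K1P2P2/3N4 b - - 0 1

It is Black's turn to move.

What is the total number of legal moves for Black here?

5

Black to move; king on b8.
In check: no.
Legal moves: Kc8, Ka8, Kc7, Kb7, Ka7.
Count: 5.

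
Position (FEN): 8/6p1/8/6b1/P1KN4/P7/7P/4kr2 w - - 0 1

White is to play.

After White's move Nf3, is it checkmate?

After Nf3: black king on e1; in check: yes, from the white knight on f3.
Black has 4 legal replies: Kf2, Ke2, Kd1, Rxf3.
In check but a legal move exists → not checkmate.

no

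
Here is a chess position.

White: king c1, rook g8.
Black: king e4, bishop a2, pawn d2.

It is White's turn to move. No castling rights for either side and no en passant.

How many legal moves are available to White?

White to move; king on c1.
In check: yes, from the black pawn on d2.
Legal moves: Kxd2, Kc2, Kb2, Kd1.
Count: 4.

4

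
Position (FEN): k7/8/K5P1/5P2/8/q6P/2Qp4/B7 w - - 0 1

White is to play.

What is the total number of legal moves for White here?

White to move; king on a6.
In check: yes, from the black queen on a3.
Legal moves: Kb6, Kb5, Qa4.
Count: 3.

3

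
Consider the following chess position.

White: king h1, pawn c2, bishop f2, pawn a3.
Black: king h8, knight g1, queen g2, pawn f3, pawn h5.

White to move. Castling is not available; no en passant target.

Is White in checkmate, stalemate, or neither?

checkmate

White to move; white king on h1.
In check: yes, from the black queen on g2.
King squares — g1: attacked by Qg2; g2: attacked by Pf3; h2: attacked by Qg2.
Legal moves for White: none.
In check with no legal moves → checkmate.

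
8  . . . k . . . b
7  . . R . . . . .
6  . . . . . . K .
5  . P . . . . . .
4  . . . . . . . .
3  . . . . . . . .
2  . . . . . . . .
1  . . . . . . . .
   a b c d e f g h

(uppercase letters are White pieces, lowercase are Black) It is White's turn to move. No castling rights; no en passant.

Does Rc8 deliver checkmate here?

no

After Rc8: black king on d8; in check: yes, from the white rook on c8.
Black has 3 legal replies: Kxc8, Ke7, Kd7.
In check but a legal move exists → not checkmate.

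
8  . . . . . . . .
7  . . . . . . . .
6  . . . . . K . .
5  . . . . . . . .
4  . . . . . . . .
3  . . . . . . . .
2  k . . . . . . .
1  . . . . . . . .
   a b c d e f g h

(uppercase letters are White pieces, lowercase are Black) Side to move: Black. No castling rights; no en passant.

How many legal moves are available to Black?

5

Black to move; king on a2.
In check: no.
Legal moves: Kb3, Ka3, Kb2, Kb1, Ka1.
Count: 5.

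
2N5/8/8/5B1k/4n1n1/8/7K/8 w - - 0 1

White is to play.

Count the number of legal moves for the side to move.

5

White to move; king on h2.
In check: yes, from the black knight on g4.
Legal moves: Kh3, Kg2, Kh1, Kg1, Bxg4+.
Count: 5.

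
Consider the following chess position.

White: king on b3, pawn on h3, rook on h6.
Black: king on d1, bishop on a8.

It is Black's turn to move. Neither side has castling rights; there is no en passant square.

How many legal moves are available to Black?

Black to move; king on d1.
In check: no.
Legal moves: Bb7, Bc6, Bd5+, Be4, Bf3, Bg2, Bh1, Ke2, Kd2, Ke1, Kc1.
Count: 11.

11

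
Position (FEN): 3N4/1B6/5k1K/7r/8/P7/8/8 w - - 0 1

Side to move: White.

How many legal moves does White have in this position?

1

White to move; king on h6.
In check: yes, from the black rook on h5.
Legal moves: Kxh5.
Count: 1.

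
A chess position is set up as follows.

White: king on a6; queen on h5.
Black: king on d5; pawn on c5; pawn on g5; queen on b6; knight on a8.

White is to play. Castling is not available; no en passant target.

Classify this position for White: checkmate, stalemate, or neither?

checkmate

White to move; white king on a6.
In check: yes, from the black queen on b6.
King squares — a5: attacked by Qb6; b5: attacked by Qb6; b6: attacked by Na8; a7: attacked by Qb6; b7: attacked by Qb6.
Legal moves for White: none.
In check with no legal moves → checkmate.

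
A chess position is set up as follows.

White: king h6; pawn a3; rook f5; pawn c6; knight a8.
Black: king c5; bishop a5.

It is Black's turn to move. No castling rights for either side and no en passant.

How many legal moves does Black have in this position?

Black to move; king on c5.
In check: yes, from the white rook on f5.
Legal moves: Kd6, Kxc6, Kd4, Kc4.
Count: 4.

4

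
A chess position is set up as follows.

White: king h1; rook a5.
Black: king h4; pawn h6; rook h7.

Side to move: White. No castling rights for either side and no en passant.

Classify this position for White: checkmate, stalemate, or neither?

White to move; white king on h1.
In check: no.
Legal moves for White: Ra8, Ra7, Ra6, Rh5+, Rg5, Rf5, Re5, Rd5, Rc5, Rb5, Ra4+, Ra3, Ra2, Ra1, Kh2, Kg2, Kg1.
White has 17 legal moves and is not in check → neither.

neither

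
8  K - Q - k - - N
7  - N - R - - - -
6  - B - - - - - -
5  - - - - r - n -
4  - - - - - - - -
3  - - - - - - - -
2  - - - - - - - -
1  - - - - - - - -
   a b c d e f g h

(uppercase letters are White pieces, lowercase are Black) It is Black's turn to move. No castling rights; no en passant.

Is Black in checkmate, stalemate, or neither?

checkmate

Black to move; black king on e8.
In check: yes, from the white queen on c8.
King squares — d7: attacked by Qc8; e7: attacked by Rd7; f7: attacked by Rd7; d8: attacked by Bb6; f8: attacked by Qc8.
Legal moves for Black: none.
In check with no legal moves → checkmate.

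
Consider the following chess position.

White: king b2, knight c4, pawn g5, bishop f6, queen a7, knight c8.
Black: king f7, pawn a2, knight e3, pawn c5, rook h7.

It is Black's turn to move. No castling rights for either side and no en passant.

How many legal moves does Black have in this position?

5

Black to move; king on f7.
In check: yes, from the white queen on a7.
Legal moves: Kg8, Kf8, Ke8, Kg6, Ke6.
Count: 5.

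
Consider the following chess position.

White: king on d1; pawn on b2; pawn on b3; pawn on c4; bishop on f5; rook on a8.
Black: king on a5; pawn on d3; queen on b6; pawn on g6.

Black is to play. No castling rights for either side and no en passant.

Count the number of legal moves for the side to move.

3

Black to move; king on a5.
In check: yes, from the white rook on a8.
Legal moves: Kb4, Qa7, Qa6.
Count: 3.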